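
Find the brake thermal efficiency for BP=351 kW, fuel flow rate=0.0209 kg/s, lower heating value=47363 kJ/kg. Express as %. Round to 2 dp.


eta_BTE = (BP / (mf * LHV)) * 100
Denominator = 0.0209 * 47363 = 989.8867 kW
eta_BTE = (351 / 989.8867) * 100 = 35.46%


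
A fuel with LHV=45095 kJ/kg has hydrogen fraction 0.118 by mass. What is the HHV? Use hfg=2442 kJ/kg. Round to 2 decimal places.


HHV = LHV + hfg * 9 * H
Water addition = 2442 * 9 * 0.118 = 2593.404 kJ/kg
HHV = 45095 + 2593.404 = 47688.40 kJ/kg


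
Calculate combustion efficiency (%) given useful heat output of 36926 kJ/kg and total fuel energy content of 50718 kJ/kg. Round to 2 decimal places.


Efficiency = (Q_useful / Q_fuel) * 100
Efficiency = (36926 / 50718) * 100
Efficiency = 0.7281 * 100 = 72.81%


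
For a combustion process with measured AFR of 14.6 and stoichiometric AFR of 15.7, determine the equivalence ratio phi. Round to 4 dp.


phi = AFR_stoich / AFR_actual
phi = 15.7 / 14.6 = 1.0753


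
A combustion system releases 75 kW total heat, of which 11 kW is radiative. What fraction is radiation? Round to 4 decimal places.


f_rad = Q_rad / Q_total
f_rad = 11 / 75 = 0.1467


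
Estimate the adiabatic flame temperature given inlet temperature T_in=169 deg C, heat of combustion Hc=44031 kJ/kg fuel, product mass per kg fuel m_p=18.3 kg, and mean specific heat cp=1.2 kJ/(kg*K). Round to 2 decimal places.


T_ad = T_in + Hc / (m_p * cp)
Denominator = 18.3 * 1.2 = 21.9600
Temperature rise = 44031 / 21.9600 = 2005.05 K
T_ad = 169 + 2005.05 = 2174.05 deg C


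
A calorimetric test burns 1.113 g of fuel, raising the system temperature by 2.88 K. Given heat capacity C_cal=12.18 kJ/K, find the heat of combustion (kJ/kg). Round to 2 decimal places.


Hc = C_cal * delta_T / m_fuel
Q_released = 12.18 * 2.88 = 35.0784 kJ
m_fuel = 1.113 g = 1.113/1000 kg = 0.001113 kg
Hc = 35.0784 / 0.001113 = 31516.98 kJ/kg


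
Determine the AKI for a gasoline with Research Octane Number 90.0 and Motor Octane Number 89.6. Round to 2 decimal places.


AKI = (RON + MON) / 2
AKI = (90.0 + 89.6) / 2
AKI = 179.6 / 2 = 89.80


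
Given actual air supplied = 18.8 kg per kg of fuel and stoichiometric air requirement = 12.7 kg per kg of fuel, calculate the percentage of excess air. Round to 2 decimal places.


Excess air = actual - stoichiometric = 18.8 - 12.7 = 6.10 kg/kg fuel
Excess air % = (excess / stoich) * 100 = (6.10 / 12.7) * 100 = 48.03%


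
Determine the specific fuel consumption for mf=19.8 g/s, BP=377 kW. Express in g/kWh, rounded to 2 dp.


SFC = (mf / BP) * 3600
Rate = 19.8 / 377 = 0.052520 g/(s*kW)
SFC = 0.052520 * 3600 = 189.07 g/kWh


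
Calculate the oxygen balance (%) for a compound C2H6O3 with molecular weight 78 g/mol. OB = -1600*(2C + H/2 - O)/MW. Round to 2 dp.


OB = -1600 * (2C + H/2 - O) / MW
Inner = 2*2 + 6/2 - 3 = 4.00
OB = -1600 * 4.00 / 78 = -82.05%


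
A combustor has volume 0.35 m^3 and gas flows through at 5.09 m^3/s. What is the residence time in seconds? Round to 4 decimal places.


tau = V / Q_flow
tau = 0.35 / 5.09 = 0.0688 s


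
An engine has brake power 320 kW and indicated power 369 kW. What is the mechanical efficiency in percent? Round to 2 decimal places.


eta_mech = (BP / IP) * 100
Ratio = 320 / 369 = 0.8672
eta_mech = 0.8672 * 100 = 86.72%


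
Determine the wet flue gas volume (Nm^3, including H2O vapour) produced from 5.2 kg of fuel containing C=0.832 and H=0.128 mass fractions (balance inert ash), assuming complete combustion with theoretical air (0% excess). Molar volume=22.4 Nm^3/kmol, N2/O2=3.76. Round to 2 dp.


Per kg fuel: CO2 = (C/12 kmol)*22.4 = (0.832/12)*22.4 = 1.55307 Nm^3
Per kg fuel: H2O = (H/2 kmol)*22.4 = (0.128/2)*22.4 = 1.43360 Nm^3
O2 needed per kg fuel = C/12 + H/4 = 0.832/12 + 0.128/4 = 0.10133333 kmol
Per kg fuel: N2 = O2*3.76*22.4 = 0.10133333*3.76*22.4 = 8.53470 Nm^3
Total per kg = 1.55307 + 1.43360 + 8.53470 = 11.52137 Nm^3
Total = 11.52137 * 5.2 = 59.91 Nm^3


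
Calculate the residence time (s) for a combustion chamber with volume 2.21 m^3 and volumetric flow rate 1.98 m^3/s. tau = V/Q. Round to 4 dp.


tau = V / Q_flow
tau = 2.21 / 1.98 = 1.1162 s


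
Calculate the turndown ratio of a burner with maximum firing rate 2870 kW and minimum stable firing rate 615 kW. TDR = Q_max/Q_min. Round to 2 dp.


TDR = Q_max / Q_min
TDR = 2870 / 615 = 4.67


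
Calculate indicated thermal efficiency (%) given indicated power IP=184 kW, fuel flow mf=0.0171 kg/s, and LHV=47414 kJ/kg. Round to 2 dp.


eta_ith = (IP / (mf * LHV)) * 100
Denominator = 0.0171 * 47414 = 810.7794 kW
eta_ith = (184 / 810.7794) * 100 = 22.69%


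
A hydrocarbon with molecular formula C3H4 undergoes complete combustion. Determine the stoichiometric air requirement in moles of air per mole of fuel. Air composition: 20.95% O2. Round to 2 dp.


Balanced combustion: C3H4 + 4 O2 -> 3 CO2 + 2 H2O
O2 needed = C + H/4 = 3 + 4/4 = 4.00 moles
Air moles = O2 / 0.2095 = 4.00 / 0.2095 = 19.09 moles air


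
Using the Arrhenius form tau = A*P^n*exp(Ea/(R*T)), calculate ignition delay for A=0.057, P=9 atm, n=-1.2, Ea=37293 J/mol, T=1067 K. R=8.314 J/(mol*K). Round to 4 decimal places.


tau = A * P^n * exp(Ea/(R*T))
P^n = 9^(-1.2) = 0.07159933
Ea/(R*T) = 37293/(8.314*1067) = 4.203905
exp(Ea/(R*T)) = 66.947243
tau = 0.057 * 0.07159933 * 66.947243 = 0.2732 ms


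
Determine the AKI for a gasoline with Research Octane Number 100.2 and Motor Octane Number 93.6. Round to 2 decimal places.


AKI = (RON + MON) / 2
AKI = (100.2 + 93.6) / 2
AKI = 193.8 / 2 = 96.90


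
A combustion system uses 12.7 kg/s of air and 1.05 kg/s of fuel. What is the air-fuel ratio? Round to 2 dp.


AFR = m_air / m_fuel
AFR = 12.7 / 1.05 = 12.10


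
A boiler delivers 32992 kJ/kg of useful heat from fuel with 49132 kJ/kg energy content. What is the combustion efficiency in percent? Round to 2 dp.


Efficiency = (Q_useful / Q_fuel) * 100
Efficiency = (32992 / 49132) * 100
Efficiency = 0.6715 * 100 = 67.15%


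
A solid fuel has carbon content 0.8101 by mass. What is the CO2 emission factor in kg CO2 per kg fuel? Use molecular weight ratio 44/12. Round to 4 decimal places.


EF = C_frac * (M_CO2 / M_C)
EF = 0.8101 * (44/12)
EF = 0.8101 * 3.666667 = 2.9704 kg_CO2/kg_fuel


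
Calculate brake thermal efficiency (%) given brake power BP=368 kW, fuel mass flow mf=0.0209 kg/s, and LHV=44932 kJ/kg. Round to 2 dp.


eta_BTE = (BP / (mf * LHV)) * 100
Denominator = 0.0209 * 44932 = 939.0788 kW
eta_BTE = (368 / 939.0788) * 100 = 39.19%


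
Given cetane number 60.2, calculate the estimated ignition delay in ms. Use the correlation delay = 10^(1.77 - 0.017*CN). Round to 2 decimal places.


delay = 10^(1.77 - 0.017*CN)
Exponent = 1.77 - 0.017*60.2 = 0.7466
delay = 10^0.7466 = 5.58 ms


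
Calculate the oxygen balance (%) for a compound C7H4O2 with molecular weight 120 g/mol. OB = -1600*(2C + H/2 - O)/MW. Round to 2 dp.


OB = -1600 * (2C + H/2 - O) / MW
Inner = 2*7 + 4/2 - 2 = 14.00
OB = -1600 * 14.00 / 120 = -186.67%


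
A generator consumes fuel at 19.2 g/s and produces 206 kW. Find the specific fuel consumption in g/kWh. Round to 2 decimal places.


SFC = (mf / BP) * 3600
Rate = 19.2 / 206 = 0.093204 g/(s*kW)
SFC = 0.093204 * 3600 = 335.53 g/kWh


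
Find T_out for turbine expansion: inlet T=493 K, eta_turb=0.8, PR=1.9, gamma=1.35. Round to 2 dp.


T_out = T_in * (1 - eta * (1 - PR^(-(gamma-1)/gamma)))
Exponent = -(1.35-1)/1.35 = -0.25925926
PR^exp = 1.9^(-0.25925926) = 0.84670193
Factor = 1 - 0.8*(1 - 0.84670193) = 0.87736154
T_out = 493 * 0.87736154 = 432.54 K


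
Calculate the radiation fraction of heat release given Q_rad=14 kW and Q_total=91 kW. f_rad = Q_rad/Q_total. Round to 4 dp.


f_rad = Q_rad / Q_total
f_rad = 14 / 91 = 0.1538


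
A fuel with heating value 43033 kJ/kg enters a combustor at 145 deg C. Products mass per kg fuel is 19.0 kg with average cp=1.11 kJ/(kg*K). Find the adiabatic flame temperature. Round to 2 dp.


T_ad = T_in + Hc / (m_p * cp)
Denominator = 19.0 * 1.11 = 21.0900
Temperature rise = 43033 / 21.0900 = 2040.45 K
T_ad = 145 + 2040.45 = 2185.45 deg C


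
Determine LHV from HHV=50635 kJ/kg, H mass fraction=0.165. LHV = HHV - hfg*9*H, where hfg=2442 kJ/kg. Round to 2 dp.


LHV = HHV - hfg * 9 * H
Water correction = 2442 * 9 * 0.165 = 3626.370 kJ/kg
LHV = 50635 - 3626.370 = 47008.63 kJ/kg


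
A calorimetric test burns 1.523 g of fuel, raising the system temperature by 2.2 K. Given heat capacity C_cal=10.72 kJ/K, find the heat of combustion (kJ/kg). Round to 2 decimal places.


Hc = C_cal * delta_T / m_fuel
Q_released = 10.72 * 2.2 = 23.5840 kJ
m_fuel = 1.523 g = 1.523/1000 kg = 0.001523 kg
Hc = 23.5840 / 0.001523 = 15485.23 kJ/kg


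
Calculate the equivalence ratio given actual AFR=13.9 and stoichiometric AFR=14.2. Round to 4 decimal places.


phi = AFR_stoich / AFR_actual
phi = 14.2 / 13.9 = 1.0216


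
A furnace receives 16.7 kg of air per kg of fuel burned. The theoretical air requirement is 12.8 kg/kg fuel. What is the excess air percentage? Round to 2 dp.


Excess air = actual - stoichiometric = 16.7 - 12.8 = 3.90 kg/kg fuel
Excess air % = (excess / stoich) * 100 = (3.90 / 12.8) * 100 = 30.47%


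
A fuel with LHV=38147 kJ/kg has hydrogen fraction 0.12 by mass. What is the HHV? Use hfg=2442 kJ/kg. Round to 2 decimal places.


HHV = LHV + hfg * 9 * H
Water addition = 2442 * 9 * 0.12 = 2637.360 kJ/kg
HHV = 38147 + 2637.360 = 40784.36 kJ/kg


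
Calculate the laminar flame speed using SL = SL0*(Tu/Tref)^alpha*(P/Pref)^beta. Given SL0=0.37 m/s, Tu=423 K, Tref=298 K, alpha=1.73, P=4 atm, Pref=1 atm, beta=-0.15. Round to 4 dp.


SL = SL0 * (Tu/Tref)^alpha * (P/Pref)^beta
T ratio = 423/298 = 1.41946309
(T ratio)^alpha = 1.41946309^1.73 = 1.833052
(P/Pref)^beta = 4^(-0.15) = 0.812252
SL = 0.37 * 1.833052 * 0.812252 = 0.5509 m/s


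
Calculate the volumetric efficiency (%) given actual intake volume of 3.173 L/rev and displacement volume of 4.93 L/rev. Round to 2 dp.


eta_v = (V_actual / V_disp) * 100
Ratio = 3.173 / 4.93 = 0.6436
eta_v = 0.6436 * 100 = 64.36%


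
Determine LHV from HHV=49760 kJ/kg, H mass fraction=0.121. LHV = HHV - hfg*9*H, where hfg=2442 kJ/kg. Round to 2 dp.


LHV = HHV - hfg * 9 * H
Water correction = 2442 * 9 * 0.121 = 2659.338 kJ/kg
LHV = 49760 - 2659.338 = 47100.66 kJ/kg


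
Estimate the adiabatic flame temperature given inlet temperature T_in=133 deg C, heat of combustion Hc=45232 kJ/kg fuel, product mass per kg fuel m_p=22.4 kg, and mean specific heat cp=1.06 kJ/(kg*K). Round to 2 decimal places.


T_ad = T_in + Hc / (m_p * cp)
Denominator = 22.4 * 1.06 = 23.7440
Temperature rise = 45232 / 23.7440 = 1904.99 K
T_ad = 133 + 1904.99 = 2037.99 deg C


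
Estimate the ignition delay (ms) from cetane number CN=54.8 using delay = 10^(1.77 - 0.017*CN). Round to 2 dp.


delay = 10^(1.77 - 0.017*CN)
Exponent = 1.77 - 0.017*54.8 = 0.8384
delay = 10^0.8384 = 6.89 ms


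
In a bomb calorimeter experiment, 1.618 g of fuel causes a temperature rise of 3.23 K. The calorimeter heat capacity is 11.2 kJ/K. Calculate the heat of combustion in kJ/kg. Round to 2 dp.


Hc = C_cal * delta_T / m_fuel
Q_released = 11.2 * 3.23 = 36.1760 kJ
m_fuel = 1.618 g = 1.618/1000 kg = 0.001618 kg
Hc = 36.1760 / 0.001618 = 22358.47 kJ/kg


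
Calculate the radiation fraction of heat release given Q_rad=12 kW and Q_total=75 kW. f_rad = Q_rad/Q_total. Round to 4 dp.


f_rad = Q_rad / Q_total
f_rad = 12 / 75 = 0.1600


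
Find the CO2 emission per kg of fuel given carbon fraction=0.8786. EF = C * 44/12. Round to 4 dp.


EF = C_frac * (M_CO2 / M_C)
EF = 0.8786 * (44/12)
EF = 0.8786 * 3.666667 = 3.2215 kg_CO2/kg_fuel


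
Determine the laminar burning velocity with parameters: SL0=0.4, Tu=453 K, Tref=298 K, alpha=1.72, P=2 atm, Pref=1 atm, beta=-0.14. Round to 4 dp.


SL = SL0 * (Tu/Tref)^alpha * (P/Pref)^beta
T ratio = 453/298 = 1.52013423
(T ratio)^alpha = 1.52013423^1.72 = 2.055119
(P/Pref)^beta = 2^(-0.14) = 0.907519
SL = 0.4 * 2.055119 * 0.907519 = 0.7460 m/s


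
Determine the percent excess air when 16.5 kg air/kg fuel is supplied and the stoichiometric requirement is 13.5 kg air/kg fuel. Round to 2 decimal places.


Excess air = actual - stoichiometric = 16.5 - 13.5 = 3.00 kg/kg fuel
Excess air % = (excess / stoich) * 100 = (3.00 / 13.5) * 100 = 22.22%


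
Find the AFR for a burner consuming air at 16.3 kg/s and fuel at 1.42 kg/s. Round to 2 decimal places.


AFR = m_air / m_fuel
AFR = 16.3 / 1.42 = 11.48


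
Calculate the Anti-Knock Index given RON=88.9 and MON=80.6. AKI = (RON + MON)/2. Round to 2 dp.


AKI = (RON + MON) / 2
AKI = (88.9 + 80.6) / 2
AKI = 169.5 / 2 = 84.75


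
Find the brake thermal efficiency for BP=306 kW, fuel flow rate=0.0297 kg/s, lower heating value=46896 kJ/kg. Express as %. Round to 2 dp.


eta_BTE = (BP / (mf * LHV)) * 100
Denominator = 0.0297 * 46896 = 1392.8112 kW
eta_BTE = (306 / 1392.8112) * 100 = 21.97%


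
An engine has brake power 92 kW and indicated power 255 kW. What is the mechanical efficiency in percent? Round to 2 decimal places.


eta_mech = (BP / IP) * 100
Ratio = 92 / 255 = 0.3608
eta_mech = 0.3608 * 100 = 36.08%


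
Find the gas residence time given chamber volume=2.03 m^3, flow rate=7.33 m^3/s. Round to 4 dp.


tau = V / Q_flow
tau = 2.03 / 7.33 = 0.2769 s


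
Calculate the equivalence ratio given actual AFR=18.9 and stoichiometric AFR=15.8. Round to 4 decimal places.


phi = AFR_stoich / AFR_actual
phi = 15.8 / 18.9 = 0.8360


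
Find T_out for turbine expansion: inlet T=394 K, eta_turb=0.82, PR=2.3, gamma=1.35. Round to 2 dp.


T_out = T_in * (1 - eta * (1 - PR^(-(gamma-1)/gamma)))
Exponent = -(1.35-1)/1.35 = -0.25925926
PR^exp = 2.3^(-0.25925926) = 0.80578413
Factor = 1 - 0.82*(1 - 0.80578413) = 0.84074299
T_out = 394 * 0.84074299 = 331.25 K


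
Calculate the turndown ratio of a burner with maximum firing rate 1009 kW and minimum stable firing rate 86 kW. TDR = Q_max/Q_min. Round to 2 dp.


TDR = Q_max / Q_min
TDR = 1009 / 86 = 11.73


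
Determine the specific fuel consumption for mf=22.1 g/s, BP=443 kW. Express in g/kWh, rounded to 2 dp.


SFC = (mf / BP) * 3600
Rate = 22.1 / 443 = 0.049887 g/(s*kW)
SFC = 0.049887 * 3600 = 179.59 g/kWh


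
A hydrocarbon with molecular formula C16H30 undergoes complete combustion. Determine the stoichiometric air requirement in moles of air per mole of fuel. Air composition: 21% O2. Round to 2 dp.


Balanced combustion: C16H30 + 23.5 O2 -> 16 CO2 + 15 H2O
O2 needed = C + H/4 = 16 + 30/4 = 23.50 moles
Air moles = O2 / 0.21 = 23.50 / 0.21 = 111.90 moles air


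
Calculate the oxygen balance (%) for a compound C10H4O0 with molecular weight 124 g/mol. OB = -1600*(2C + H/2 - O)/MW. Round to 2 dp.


OB = -1600 * (2C + H/2 - O) / MW
Inner = 2*10 + 4/2 - 0 = 22.00
OB = -1600 * 22.00 / 124 = -283.87%


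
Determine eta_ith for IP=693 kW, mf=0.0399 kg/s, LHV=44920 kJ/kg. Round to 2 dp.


eta_ith = (IP / (mf * LHV)) * 100
Denominator = 0.0399 * 44920 = 1792.3080 kW
eta_ith = (693 / 1792.3080) * 100 = 38.67%


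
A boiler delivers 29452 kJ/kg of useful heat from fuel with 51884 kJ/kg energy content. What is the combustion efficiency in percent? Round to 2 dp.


Efficiency = (Q_useful / Q_fuel) * 100
Efficiency = (29452 / 51884) * 100
Efficiency = 0.5677 * 100 = 56.77%


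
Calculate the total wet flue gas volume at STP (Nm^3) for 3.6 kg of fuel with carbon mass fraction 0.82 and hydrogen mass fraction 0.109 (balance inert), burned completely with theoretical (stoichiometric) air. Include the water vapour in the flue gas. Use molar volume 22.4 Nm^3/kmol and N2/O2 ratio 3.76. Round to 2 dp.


Per kg fuel: CO2 = (C/12 kmol)*22.4 = (0.82/12)*22.4 = 1.53067 Nm^3
Per kg fuel: H2O = (H/2 kmol)*22.4 = (0.109/2)*22.4 = 1.22080 Nm^3
O2 needed per kg fuel = C/12 + H/4 = 0.82/12 + 0.109/4 = 0.09558333 kmol
Per kg fuel: N2 = O2*3.76*22.4 = 0.09558333*3.76*22.4 = 8.05041 Nm^3
Total per kg = 1.53067 + 1.22080 + 8.05041 = 10.80188 Nm^3
Total = 10.80188 * 3.6 = 38.89 Nm^3


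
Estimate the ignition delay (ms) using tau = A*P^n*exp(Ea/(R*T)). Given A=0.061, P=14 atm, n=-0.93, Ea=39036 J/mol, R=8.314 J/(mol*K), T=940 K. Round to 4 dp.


tau = A * P^n * exp(Ea/(R*T))
P^n = 14^(-0.93) = 0.08592132
Ea/(R*T) = 39036/(8.314*940) = 4.994907
exp(Ea/(R*T)) = 147.659262
tau = 0.061 * 0.08592132 * 147.659262 = 0.7739 ms


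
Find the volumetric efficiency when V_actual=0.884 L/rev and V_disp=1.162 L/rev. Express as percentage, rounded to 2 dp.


eta_v = (V_actual / V_disp) * 100
Ratio = 0.884 / 1.162 = 0.7608
eta_v = 0.7608 * 100 = 76.08%


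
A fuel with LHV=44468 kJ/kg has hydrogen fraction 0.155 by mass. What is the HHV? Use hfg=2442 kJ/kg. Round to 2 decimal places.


HHV = LHV + hfg * 9 * H
Water addition = 2442 * 9 * 0.155 = 3406.590 kJ/kg
HHV = 44468 + 3406.590 = 47874.59 kJ/kg


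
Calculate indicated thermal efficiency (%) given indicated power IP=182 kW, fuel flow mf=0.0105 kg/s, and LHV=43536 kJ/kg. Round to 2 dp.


eta_ith = (IP / (mf * LHV)) * 100
Denominator = 0.0105 * 43536 = 457.1280 kW
eta_ith = (182 / 457.1280) * 100 = 39.81%


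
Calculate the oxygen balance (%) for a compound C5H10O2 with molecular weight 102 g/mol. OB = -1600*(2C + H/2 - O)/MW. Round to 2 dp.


OB = -1600 * (2C + H/2 - O) / MW
Inner = 2*5 + 10/2 - 2 = 13.00
OB = -1600 * 13.00 / 102 = -203.92%


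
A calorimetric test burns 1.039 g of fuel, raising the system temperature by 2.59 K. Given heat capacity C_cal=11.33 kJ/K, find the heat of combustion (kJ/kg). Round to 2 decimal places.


Hc = C_cal * delta_T / m_fuel
Q_released = 11.33 * 2.59 = 29.3447 kJ
m_fuel = 1.039 g = 1.039/1000 kg = 0.001039 kg
Hc = 29.3447 / 0.001039 = 28243.21 kJ/kg


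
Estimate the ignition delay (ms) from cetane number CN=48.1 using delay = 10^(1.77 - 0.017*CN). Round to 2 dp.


delay = 10^(1.77 - 0.017*CN)
Exponent = 1.77 - 0.017*48.1 = 0.9523
delay = 10^0.9523 = 8.96 ms


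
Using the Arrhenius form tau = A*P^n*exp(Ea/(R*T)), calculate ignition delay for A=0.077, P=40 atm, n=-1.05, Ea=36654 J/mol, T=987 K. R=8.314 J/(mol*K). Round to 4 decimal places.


tau = A * P^n * exp(Ea/(R*T))
P^n = 40^(-1.05) = 0.02078916
Ea/(R*T) = 36654/(8.314*987) = 4.466776
exp(Ea/(R*T)) = 87.075564
tau = 0.077 * 0.02078916 * 87.075564 = 0.1394 ms


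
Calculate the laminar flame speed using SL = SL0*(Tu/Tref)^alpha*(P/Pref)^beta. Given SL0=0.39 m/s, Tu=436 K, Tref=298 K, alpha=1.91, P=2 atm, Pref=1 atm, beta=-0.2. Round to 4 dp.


SL = SL0 * (Tu/Tref)^alpha * (P/Pref)^beta
T ratio = 436/298 = 1.46308725
(T ratio)^alpha = 1.46308725^1.91 = 2.068551
(P/Pref)^beta = 2^(-0.2) = 0.870551
SL = 0.39 * 2.068551 * 0.870551 = 0.7023 m/s


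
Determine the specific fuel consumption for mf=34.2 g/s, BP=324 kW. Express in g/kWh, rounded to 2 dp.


SFC = (mf / BP) * 3600
Rate = 34.2 / 324 = 0.105556 g/(s*kW)
SFC = 0.105556 * 3600 = 380.00 g/kWh


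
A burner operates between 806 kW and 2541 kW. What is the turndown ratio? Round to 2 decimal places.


TDR = Q_max / Q_min
TDR = 2541 / 806 = 3.15


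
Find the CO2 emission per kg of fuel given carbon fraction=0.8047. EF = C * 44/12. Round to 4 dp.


EF = C_frac * (M_CO2 / M_C)
EF = 0.8047 * (44/12)
EF = 0.8047 * 3.666667 = 2.9506 kg_CO2/kg_fuel


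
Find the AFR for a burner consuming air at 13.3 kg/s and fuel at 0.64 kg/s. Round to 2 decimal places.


AFR = m_air / m_fuel
AFR = 13.3 / 0.64 = 20.78


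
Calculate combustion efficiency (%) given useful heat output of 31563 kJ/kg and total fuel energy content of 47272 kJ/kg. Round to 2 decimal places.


Efficiency = (Q_useful / Q_fuel) * 100
Efficiency = (31563 / 47272) * 100
Efficiency = 0.6677 * 100 = 66.77%


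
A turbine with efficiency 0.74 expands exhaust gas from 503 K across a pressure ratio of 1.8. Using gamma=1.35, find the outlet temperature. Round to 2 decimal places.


T_out = T_in * (1 - eta * (1 - PR^(-(gamma-1)/gamma)))
Exponent = -(1.35-1)/1.35 = -0.25925926
PR^exp = 1.8^(-0.25925926) = 0.85865408
Factor = 1 - 0.74*(1 - 0.85865408) = 0.89540402
T_out = 503 * 0.89540402 = 450.39 K


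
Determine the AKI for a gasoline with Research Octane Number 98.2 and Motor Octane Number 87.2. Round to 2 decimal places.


AKI = (RON + MON) / 2
AKI = (98.2 + 87.2) / 2
AKI = 185.4 / 2 = 92.70


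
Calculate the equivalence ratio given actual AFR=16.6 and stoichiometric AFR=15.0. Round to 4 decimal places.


phi = AFR_stoich / AFR_actual
phi = 15.0 / 16.6 = 0.9036


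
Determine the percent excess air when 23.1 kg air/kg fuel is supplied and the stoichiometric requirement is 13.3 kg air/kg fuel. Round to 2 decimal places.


Excess air = actual - stoichiometric = 23.1 - 13.3 = 9.80 kg/kg fuel
Excess air % = (excess / stoich) * 100 = (9.80 / 13.3) * 100 = 73.68%


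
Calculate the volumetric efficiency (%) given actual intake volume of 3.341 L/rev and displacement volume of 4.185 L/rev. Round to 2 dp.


eta_v = (V_actual / V_disp) * 100
Ratio = 3.341 / 4.185 = 0.7983
eta_v = 0.7983 * 100 = 79.83%


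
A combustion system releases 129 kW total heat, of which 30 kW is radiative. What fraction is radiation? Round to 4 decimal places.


f_rad = Q_rad / Q_total
f_rad = 30 / 129 = 0.2326


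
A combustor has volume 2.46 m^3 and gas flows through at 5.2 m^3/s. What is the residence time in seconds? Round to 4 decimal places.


tau = V / Q_flow
tau = 2.46 / 5.2 = 0.4731 s


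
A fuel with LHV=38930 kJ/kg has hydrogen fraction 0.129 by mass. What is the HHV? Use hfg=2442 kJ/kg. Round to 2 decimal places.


HHV = LHV + hfg * 9 * H
Water addition = 2442 * 9 * 0.129 = 2835.162 kJ/kg
HHV = 38930 + 2835.162 = 41765.16 kJ/kg


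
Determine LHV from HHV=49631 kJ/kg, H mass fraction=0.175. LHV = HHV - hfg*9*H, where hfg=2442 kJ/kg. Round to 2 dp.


LHV = HHV - hfg * 9 * H
Water correction = 2442 * 9 * 0.175 = 3846.150 kJ/kg
LHV = 49631 - 3846.150 = 45784.85 kJ/kg


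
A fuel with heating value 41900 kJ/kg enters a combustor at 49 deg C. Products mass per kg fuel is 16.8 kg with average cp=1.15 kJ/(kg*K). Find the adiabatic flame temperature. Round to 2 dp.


T_ad = T_in + Hc / (m_p * cp)
Denominator = 16.8 * 1.15 = 19.3200
Temperature rise = 41900 / 19.3200 = 2168.74 K
T_ad = 49 + 2168.74 = 2217.74 deg C


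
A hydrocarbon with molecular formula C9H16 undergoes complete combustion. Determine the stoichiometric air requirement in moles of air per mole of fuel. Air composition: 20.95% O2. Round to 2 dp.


Balanced combustion: C9H16 + 13 O2 -> 9 CO2 + 8 H2O
O2 needed = C + H/4 = 9 + 16/4 = 13.00 moles
Air moles = O2 / 0.2095 = 13.00 / 0.2095 = 62.05 moles air


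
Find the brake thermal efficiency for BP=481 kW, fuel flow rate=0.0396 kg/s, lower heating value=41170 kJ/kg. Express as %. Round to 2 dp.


eta_BTE = (BP / (mf * LHV)) * 100
Denominator = 0.0396 * 41170 = 1630.3320 kW
eta_BTE = (481 / 1630.3320) * 100 = 29.50%


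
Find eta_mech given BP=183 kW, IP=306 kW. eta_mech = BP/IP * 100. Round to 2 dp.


eta_mech = (BP / IP) * 100
Ratio = 183 / 306 = 0.5980
eta_mech = 0.5980 * 100 = 59.80%


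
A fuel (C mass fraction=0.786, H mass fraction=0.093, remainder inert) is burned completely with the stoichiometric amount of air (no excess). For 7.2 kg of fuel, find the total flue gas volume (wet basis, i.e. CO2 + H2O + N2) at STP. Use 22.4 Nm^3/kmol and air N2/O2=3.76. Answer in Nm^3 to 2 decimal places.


Per kg fuel: CO2 = (C/12 kmol)*22.4 = (0.786/12)*22.4 = 1.46720 Nm^3
Per kg fuel: H2O = (H/2 kmol)*22.4 = (0.093/2)*22.4 = 1.04160 Nm^3
O2 needed per kg fuel = C/12 + H/4 = 0.786/12 + 0.093/4 = 0.08875000 kmol
Per kg fuel: N2 = O2*3.76*22.4 = 0.08875000*3.76*22.4 = 7.47488 Nm^3
Total per kg = 1.46720 + 1.04160 + 7.47488 = 9.98368 Nm^3
Total = 9.98368 * 7.2 = 71.88 Nm^3


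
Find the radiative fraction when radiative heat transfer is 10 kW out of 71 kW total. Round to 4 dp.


f_rad = Q_rad / Q_total
f_rad = 10 / 71 = 0.1408


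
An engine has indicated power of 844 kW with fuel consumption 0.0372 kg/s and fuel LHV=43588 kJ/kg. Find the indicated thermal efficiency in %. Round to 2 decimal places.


eta_ith = (IP / (mf * LHV)) * 100
Denominator = 0.0372 * 43588 = 1621.4736 kW
eta_ith = (844 / 1621.4736) * 100 = 52.05%


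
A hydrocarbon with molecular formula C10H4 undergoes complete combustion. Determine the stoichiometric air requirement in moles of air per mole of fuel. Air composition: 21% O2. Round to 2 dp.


Balanced combustion: C10H4 + 11 O2 -> 10 CO2 + 2 H2O
O2 needed = C + H/4 = 10 + 4/4 = 11.00 moles
Air moles = O2 / 0.21 = 11.00 / 0.21 = 52.38 moles air


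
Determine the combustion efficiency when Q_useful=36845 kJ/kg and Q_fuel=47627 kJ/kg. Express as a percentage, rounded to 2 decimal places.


Efficiency = (Q_useful / Q_fuel) * 100
Efficiency = (36845 / 47627) * 100
Efficiency = 0.7736 * 100 = 77.36%


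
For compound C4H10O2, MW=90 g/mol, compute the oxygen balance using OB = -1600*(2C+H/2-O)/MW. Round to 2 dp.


OB = -1600 * (2C + H/2 - O) / MW
Inner = 2*4 + 10/2 - 2 = 11.00
OB = -1600 * 11.00 / 90 = -195.56%


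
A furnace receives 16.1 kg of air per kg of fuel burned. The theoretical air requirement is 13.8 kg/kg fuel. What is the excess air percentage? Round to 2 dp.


Excess air = actual - stoichiometric = 16.1 - 13.8 = 2.30 kg/kg fuel
Excess air % = (excess / stoich) * 100 = (2.30 / 13.8) * 100 = 16.67%


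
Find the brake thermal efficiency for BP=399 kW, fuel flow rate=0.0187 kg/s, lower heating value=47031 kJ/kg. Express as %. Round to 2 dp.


eta_BTE = (BP / (mf * LHV)) * 100
Denominator = 0.0187 * 47031 = 879.4797 kW
eta_BTE = (399 / 879.4797) * 100 = 45.37%


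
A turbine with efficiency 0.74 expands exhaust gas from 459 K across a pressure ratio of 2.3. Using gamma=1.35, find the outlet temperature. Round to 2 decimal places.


T_out = T_in * (1 - eta * (1 - PR^(-(gamma-1)/gamma)))
Exponent = -(1.35-1)/1.35 = -0.25925926
PR^exp = 2.3^(-0.25925926) = 0.80578413
Factor = 1 - 0.74*(1 - 0.80578413) = 0.85628026
T_out = 459 * 0.85628026 = 393.03 K


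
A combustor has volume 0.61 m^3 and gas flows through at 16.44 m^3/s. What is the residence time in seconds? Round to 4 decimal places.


tau = V / Q_flow
tau = 0.61 / 16.44 = 0.0371 s


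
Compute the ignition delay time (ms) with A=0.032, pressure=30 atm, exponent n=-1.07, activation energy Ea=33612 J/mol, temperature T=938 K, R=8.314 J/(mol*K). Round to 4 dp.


tau = A * P^n * exp(Ea/(R*T))
P^n = 30^(-1.07) = 0.02627122
Ea/(R*T) = 33612/(8.314*938) = 4.310042
exp(Ea/(R*T)) = 74.443611
tau = 0.032 * 0.02627122 * 74.443611 = 0.0626 ms


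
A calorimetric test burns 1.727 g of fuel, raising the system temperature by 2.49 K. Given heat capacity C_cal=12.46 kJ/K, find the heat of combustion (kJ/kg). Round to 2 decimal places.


Hc = C_cal * delta_T / m_fuel
Q_released = 12.46 * 2.49 = 31.0254 kJ
m_fuel = 1.727 g = 1.727/1000 kg = 0.001727 kg
Hc = 31.0254 / 0.001727 = 17964.91 kJ/kg


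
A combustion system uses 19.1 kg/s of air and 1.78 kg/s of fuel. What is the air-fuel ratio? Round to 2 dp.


AFR = m_air / m_fuel
AFR = 19.1 / 1.78 = 10.73


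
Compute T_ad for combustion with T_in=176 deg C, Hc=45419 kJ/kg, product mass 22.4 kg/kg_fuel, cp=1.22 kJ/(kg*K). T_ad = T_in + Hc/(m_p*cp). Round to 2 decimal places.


T_ad = T_in + Hc / (m_p * cp)
Denominator = 22.4 * 1.22 = 27.3280
Temperature rise = 45419 / 27.3280 = 1662.00 K
T_ad = 176 + 1662.00 = 1838.00 deg C


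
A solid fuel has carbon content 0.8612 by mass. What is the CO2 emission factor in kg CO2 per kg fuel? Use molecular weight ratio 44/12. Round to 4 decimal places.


EF = C_frac * (M_CO2 / M_C)
EF = 0.8612 * (44/12)
EF = 0.8612 * 3.666667 = 3.1577 kg_CO2/kg_fuel


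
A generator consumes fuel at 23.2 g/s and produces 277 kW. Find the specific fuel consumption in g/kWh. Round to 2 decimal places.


SFC = (mf / BP) * 3600
Rate = 23.2 / 277 = 0.083755 g/(s*kW)
SFC = 0.083755 * 3600 = 301.52 g/kWh


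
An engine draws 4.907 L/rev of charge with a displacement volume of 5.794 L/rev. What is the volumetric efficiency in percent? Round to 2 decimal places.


eta_v = (V_actual / V_disp) * 100
Ratio = 4.907 / 5.794 = 0.8469
eta_v = 0.8469 * 100 = 84.69%


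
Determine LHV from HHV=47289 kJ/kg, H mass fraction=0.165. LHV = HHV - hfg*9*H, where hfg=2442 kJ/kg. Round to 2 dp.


LHV = HHV - hfg * 9 * H
Water correction = 2442 * 9 * 0.165 = 3626.370 kJ/kg
LHV = 47289 - 3626.370 = 43662.63 kJ/kg


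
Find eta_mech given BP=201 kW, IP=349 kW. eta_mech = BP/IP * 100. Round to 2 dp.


eta_mech = (BP / IP) * 100
Ratio = 201 / 349 = 0.5759
eta_mech = 0.5759 * 100 = 57.59%


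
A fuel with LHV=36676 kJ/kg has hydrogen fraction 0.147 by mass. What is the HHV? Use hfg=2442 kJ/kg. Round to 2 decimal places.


HHV = LHV + hfg * 9 * H
Water addition = 2442 * 9 * 0.147 = 3230.766 kJ/kg
HHV = 36676 + 3230.766 = 39906.77 kJ/kg


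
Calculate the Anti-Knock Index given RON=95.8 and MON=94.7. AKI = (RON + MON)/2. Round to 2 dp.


AKI = (RON + MON) / 2
AKI = (95.8 + 94.7) / 2
AKI = 190.5 / 2 = 95.25


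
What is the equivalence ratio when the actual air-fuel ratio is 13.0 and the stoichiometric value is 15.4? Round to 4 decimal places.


phi = AFR_stoich / AFR_actual
phi = 15.4 / 13.0 = 1.1846


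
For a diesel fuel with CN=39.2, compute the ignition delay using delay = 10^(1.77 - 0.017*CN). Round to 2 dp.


delay = 10^(1.77 - 0.017*CN)
Exponent = 1.77 - 0.017*39.2 = 1.1036
delay = 10^1.1036 = 12.69 ms


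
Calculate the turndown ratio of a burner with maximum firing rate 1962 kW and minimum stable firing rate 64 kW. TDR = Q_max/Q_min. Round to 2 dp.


TDR = Q_max / Q_min
TDR = 1962 / 64 = 30.66


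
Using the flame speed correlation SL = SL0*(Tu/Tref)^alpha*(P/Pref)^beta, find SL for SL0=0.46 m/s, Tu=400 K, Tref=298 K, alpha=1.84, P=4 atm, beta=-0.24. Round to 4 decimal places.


SL = SL0 * (Tu/Tref)^alpha * (P/Pref)^beta
T ratio = 400/298 = 1.34228188
(T ratio)^alpha = 1.34228188^1.84 = 1.718828
(P/Pref)^beta = 4^(-0.24) = 0.716978
SL = 0.46 * 1.718828 * 0.716978 = 0.5669 m/s


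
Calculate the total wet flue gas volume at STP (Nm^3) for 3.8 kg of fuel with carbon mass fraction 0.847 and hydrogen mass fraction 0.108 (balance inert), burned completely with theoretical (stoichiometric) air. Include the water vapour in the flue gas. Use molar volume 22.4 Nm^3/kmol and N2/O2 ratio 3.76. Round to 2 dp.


Per kg fuel: CO2 = (C/12 kmol)*22.4 = (0.847/12)*22.4 = 1.58107 Nm^3
Per kg fuel: H2O = (H/2 kmol)*22.4 = (0.108/2)*22.4 = 1.20960 Nm^3
O2 needed per kg fuel = C/12 + H/4 = 0.847/12 + 0.108/4 = 0.09758333 kmol
Per kg fuel: N2 = O2*3.76*22.4 = 0.09758333*3.76*22.4 = 8.21886 Nm^3
Total per kg = 1.58107 + 1.20960 + 8.21886 = 11.00953 Nm^3
Total = 11.00953 * 3.8 = 41.84 Nm^3


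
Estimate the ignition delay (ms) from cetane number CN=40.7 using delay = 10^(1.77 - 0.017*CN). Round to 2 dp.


delay = 10^(1.77 - 0.017*CN)
Exponent = 1.77 - 0.017*40.7 = 1.0781
delay = 10^1.0781 = 11.97 ms


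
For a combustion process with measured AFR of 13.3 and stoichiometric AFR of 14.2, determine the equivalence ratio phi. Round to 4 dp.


phi = AFR_stoich / AFR_actual
phi = 14.2 / 13.3 = 1.0677


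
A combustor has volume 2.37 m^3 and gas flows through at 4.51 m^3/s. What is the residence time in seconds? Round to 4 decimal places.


tau = V / Q_flow
tau = 2.37 / 4.51 = 0.5255 s


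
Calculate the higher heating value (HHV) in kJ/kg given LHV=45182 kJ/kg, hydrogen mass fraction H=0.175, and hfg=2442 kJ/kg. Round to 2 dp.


HHV = LHV + hfg * 9 * H
Water addition = 2442 * 9 * 0.175 = 3846.150 kJ/kg
HHV = 45182 + 3846.150 = 49028.15 kJ/kg


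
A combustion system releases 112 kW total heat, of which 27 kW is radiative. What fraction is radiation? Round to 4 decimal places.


f_rad = Q_rad / Q_total
f_rad = 27 / 112 = 0.2411


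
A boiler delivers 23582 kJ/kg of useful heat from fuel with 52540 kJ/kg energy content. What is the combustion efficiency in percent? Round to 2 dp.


Efficiency = (Q_useful / Q_fuel) * 100
Efficiency = (23582 / 52540) * 100
Efficiency = 0.4488 * 100 = 44.88%


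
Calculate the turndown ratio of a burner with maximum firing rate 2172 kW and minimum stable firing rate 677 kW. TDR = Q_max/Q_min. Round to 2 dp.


TDR = Q_max / Q_min
TDR = 2172 / 677 = 3.21


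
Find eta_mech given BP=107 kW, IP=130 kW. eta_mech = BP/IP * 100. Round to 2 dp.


eta_mech = (BP / IP) * 100
Ratio = 107 / 130 = 0.8231
eta_mech = 0.8231 * 100 = 82.31%


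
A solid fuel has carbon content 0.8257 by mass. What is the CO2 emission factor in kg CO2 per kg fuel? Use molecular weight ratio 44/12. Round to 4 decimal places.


EF = C_frac * (M_CO2 / M_C)
EF = 0.8257 * (44/12)
EF = 0.8257 * 3.666667 = 3.0276 kg_CO2/kg_fuel


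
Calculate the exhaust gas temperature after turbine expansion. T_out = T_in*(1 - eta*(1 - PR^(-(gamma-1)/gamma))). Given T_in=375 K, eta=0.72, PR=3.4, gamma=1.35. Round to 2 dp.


T_out = T_in * (1 - eta * (1 - PR^(-(gamma-1)/gamma)))
Exponent = -(1.35-1)/1.35 = -0.25925926
PR^exp = 3.4^(-0.25925926) = 0.72813041
Factor = 1 - 0.72*(1 - 0.72813041) = 0.80425390
T_out = 375 * 0.80425390 = 301.60 K


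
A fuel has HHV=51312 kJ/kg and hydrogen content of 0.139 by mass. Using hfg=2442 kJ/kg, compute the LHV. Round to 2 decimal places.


LHV = HHV - hfg * 9 * H
Water correction = 2442 * 9 * 0.139 = 3054.942 kJ/kg
LHV = 51312 - 3054.942 = 48257.06 kJ/kg


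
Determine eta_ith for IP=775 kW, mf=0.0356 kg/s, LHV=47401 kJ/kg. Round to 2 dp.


eta_ith = (IP / (mf * LHV)) * 100
Denominator = 0.0356 * 47401 = 1687.4756 kW
eta_ith = (775 / 1687.4756) * 100 = 45.93%


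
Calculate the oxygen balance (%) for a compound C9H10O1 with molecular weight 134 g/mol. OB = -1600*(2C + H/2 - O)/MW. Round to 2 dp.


OB = -1600 * (2C + H/2 - O) / MW
Inner = 2*9 + 10/2 - 1 = 22.00
OB = -1600 * 22.00 / 134 = -262.69%


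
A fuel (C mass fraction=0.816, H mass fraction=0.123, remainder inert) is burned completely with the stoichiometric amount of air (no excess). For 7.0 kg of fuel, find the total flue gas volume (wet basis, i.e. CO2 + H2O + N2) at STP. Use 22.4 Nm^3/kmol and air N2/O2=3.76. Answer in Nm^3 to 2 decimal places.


Per kg fuel: CO2 = (C/12 kmol)*22.4 = (0.816/12)*22.4 = 1.52320 Nm^3
Per kg fuel: H2O = (H/2 kmol)*22.4 = (0.123/2)*22.4 = 1.37760 Nm^3
O2 needed per kg fuel = C/12 + H/4 = 0.816/12 + 0.123/4 = 0.09875000 kmol
Per kg fuel: N2 = O2*3.76*22.4 = 0.09875000*3.76*22.4 = 8.31712 Nm^3
Total per kg = 1.52320 + 1.37760 + 8.31712 = 11.21792 Nm^3
Total = 11.21792 * 7.0 = 78.53 Nm^3


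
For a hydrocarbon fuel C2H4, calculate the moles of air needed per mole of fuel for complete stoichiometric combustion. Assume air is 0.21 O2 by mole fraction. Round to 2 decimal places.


Balanced combustion: C2H4 + 3 O2 -> 2 CO2 + 2 H2O
O2 needed = C + H/4 = 2 + 4/4 = 3.00 moles
Air moles = O2 / 0.21 = 3.00 / 0.21 = 14.29 moles air


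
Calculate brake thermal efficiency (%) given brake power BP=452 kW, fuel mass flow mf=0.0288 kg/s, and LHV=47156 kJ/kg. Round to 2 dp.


eta_BTE = (BP / (mf * LHV)) * 100
Denominator = 0.0288 * 47156 = 1358.0928 kW
eta_BTE = (452 / 1358.0928) * 100 = 33.28%


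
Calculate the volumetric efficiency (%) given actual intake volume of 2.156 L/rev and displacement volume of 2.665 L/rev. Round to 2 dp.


eta_v = (V_actual / V_disp) * 100
Ratio = 2.156 / 2.665 = 0.8090
eta_v = 0.8090 * 100 = 80.90%


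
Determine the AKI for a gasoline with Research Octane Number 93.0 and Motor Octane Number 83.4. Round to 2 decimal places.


AKI = (RON + MON) / 2
AKI = (93.0 + 83.4) / 2
AKI = 176.4 / 2 = 88.20


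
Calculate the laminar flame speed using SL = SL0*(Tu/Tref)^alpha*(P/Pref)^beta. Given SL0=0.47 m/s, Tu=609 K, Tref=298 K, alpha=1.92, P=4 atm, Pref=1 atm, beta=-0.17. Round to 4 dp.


SL = SL0 * (Tu/Tref)^alpha * (P/Pref)^beta
T ratio = 609/298 = 2.04362416
(T ratio)^alpha = 2.04362416^1.92 = 3.944300
(P/Pref)^beta = 4^(-0.17) = 0.790041
SL = 0.47 * 3.944300 * 0.790041 = 1.4646 m/s


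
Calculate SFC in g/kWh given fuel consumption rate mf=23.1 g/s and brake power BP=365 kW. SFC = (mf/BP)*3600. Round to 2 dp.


SFC = (mf / BP) * 3600
Rate = 23.1 / 365 = 0.063288 g/(s*kW)
SFC = 0.063288 * 3600 = 227.84 g/kWh


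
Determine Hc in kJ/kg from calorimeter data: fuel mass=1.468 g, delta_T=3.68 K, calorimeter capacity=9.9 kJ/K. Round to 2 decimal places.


Hc = C_cal * delta_T / m_fuel
Q_released = 9.9 * 3.68 = 36.4320 kJ
m_fuel = 1.468 g = 1.468/1000 kg = 0.001468 kg
Hc = 36.4320 / 0.001468 = 24817.44 kJ/kg


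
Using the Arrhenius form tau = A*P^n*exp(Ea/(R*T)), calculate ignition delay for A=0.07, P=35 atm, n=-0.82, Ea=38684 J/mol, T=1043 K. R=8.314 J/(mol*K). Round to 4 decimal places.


tau = A * P^n * exp(Ea/(R*T))
P^n = 35^(-0.82) = 0.05418314
Ea/(R*T) = 38684/(8.314*1043) = 4.461050
exp(Ea/(R*T)) = 86.578329
tau = 0.07 * 0.05418314 * 86.578329 = 0.3284 ms


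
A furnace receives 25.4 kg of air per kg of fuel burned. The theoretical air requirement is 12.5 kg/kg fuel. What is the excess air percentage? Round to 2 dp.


Excess air = actual - stoichiometric = 25.4 - 12.5 = 12.90 kg/kg fuel
Excess air % = (excess / stoich) * 100 = (12.90 / 12.5) * 100 = 103.20%


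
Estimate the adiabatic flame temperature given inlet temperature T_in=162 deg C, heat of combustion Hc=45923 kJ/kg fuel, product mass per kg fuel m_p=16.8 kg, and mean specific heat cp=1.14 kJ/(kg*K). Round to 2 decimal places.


T_ad = T_in + Hc / (m_p * cp)
Denominator = 16.8 * 1.14 = 19.1520
Temperature rise = 45923 / 19.1520 = 2397.82 K
T_ad = 162 + 2397.82 = 2559.82 deg C


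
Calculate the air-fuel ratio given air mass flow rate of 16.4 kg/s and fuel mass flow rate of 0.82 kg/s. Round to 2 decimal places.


AFR = m_air / m_fuel
AFR = 16.4 / 0.82 = 20.00


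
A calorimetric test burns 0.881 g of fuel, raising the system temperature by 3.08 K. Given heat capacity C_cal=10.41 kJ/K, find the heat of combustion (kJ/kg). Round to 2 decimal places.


Hc = C_cal * delta_T / m_fuel
Q_released = 10.41 * 3.08 = 32.0628 kJ
m_fuel = 0.881 g = 0.881/1000 kg = 0.000881 kg
Hc = 32.0628 / 0.000881 = 36393.64 kJ/kg


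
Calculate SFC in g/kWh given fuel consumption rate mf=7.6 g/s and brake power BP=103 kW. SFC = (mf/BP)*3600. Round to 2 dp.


SFC = (mf / BP) * 3600
Rate = 7.6 / 103 = 0.073786 g/(s*kW)
SFC = 0.073786 * 3600 = 265.63 g/kWh


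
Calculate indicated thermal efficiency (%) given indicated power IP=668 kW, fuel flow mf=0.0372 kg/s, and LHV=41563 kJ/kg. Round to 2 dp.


eta_ith = (IP / (mf * LHV)) * 100
Denominator = 0.0372 * 41563 = 1546.1436 kW
eta_ith = (668 / 1546.1436) * 100 = 43.20%


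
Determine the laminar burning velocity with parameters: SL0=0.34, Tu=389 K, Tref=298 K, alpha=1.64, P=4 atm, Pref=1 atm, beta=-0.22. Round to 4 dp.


SL = SL0 * (Tu/Tref)^alpha * (P/Pref)^beta
T ratio = 389/298 = 1.30536913
(T ratio)^alpha = 1.30536913^1.64 = 1.548113
(P/Pref)^beta = 4^(-0.22) = 0.737135
SL = 0.34 * 1.548113 * 0.737135 = 0.3880 m/s


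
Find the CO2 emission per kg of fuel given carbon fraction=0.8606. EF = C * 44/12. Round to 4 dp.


EF = C_frac * (M_CO2 / M_C)
EF = 0.8606 * (44/12)
EF = 0.8606 * 3.666667 = 3.1555 kg_CO2/kg_fuel


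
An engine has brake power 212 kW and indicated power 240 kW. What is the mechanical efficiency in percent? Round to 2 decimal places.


eta_mech = (BP / IP) * 100
Ratio = 212 / 240 = 0.8833
eta_mech = 0.8833 * 100 = 88.33%


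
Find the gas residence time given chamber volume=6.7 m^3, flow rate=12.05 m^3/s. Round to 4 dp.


tau = V / Q_flow
tau = 6.7 / 12.05 = 0.5560 s
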